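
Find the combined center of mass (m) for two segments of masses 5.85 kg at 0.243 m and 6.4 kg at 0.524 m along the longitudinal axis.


COM = (m1*x1 + m2*x2) / (m1 + m2)
COM = (5.85*0.243 + 6.4*0.524) / (5.85 + 6.4)
Numerator = 4.7752
Denominator = 12.2500
COM = 0.3898


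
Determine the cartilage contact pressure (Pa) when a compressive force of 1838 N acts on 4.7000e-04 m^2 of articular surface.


P = F / A
P = 1838 / 4.7000e-04
P = 3.9106e+06


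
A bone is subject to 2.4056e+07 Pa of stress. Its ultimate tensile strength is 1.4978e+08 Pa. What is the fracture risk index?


FRI = applied / ultimate
FRI = 2.4056e+07 / 1.4978e+08
FRI = 0.1606


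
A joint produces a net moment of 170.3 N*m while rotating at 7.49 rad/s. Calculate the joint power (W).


P = M * omega
P = 170.3 * 7.49
P = 1275.5470


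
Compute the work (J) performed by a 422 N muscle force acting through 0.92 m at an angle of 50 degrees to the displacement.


W = F * d * cos(theta)
theta = 50 deg = 0.8727 rad
cos(theta) = 0.6428
W = 422 * 0.92 * 0.6428
W = 249.5559


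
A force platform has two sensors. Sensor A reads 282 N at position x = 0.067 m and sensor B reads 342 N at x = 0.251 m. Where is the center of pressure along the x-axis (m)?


COP_x = (F1*x1 + F2*x2) / (F1 + F2)
COP_x = (282*0.067 + 342*0.251) / (282 + 342)
Numerator = 104.7360
Denominator = 624
COP_x = 0.1678


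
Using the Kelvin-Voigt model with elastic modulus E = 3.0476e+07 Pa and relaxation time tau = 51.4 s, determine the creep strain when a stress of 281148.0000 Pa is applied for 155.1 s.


epsilon(t) = (sigma/E) * (1 - exp(-t/tau))
sigma/E = 281148.0000 / 3.0476e+07 = 0.0092
exp(-t/tau) = exp(-155.1 / 51.4) = 0.0489
epsilon = 0.0092 * (1 - 0.0489)
epsilon = 0.0088


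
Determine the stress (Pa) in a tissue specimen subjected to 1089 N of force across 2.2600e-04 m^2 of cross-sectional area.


stress = F / A
stress = 1089 / 2.2600e-04
stress = 4.8186e+06


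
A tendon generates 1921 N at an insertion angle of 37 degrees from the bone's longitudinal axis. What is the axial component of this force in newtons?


F_eff = F_tendon * cos(theta)
theta = 37 deg = 0.6458 rad
cos(theta) = 0.7986
F_eff = 1921 * 0.7986
F_eff = 1534.1788


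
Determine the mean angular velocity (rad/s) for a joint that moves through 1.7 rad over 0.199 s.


omega = delta_theta / delta_t
omega = 1.7 / 0.199
omega = 8.5427


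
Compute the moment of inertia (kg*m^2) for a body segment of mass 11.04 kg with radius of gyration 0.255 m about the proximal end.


I = m * k^2
I = 11.04 * 0.255^2
k^2 = 0.0650
I = 0.7179


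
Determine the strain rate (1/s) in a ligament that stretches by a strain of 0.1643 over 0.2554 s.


strain_rate = delta_strain / delta_t
strain_rate = 0.1643 / 0.2554
strain_rate = 0.6433


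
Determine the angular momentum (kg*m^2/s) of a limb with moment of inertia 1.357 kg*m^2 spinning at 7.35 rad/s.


L = I * omega
L = 1.357 * 7.35
L = 9.9739


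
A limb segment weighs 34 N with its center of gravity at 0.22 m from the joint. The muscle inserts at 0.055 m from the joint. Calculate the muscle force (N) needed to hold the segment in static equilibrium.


F_muscle = W * d_load / d_muscle
F_muscle = 34 * 0.22 / 0.055
Numerator = 7.4800
F_muscle = 136.0000


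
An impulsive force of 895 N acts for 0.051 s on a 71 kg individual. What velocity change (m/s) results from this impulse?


J = F * dt = 895 * 0.051 = 45.6450 N*s
delta_v = J / m
delta_v = 45.6450 / 71
delta_v = 0.6429


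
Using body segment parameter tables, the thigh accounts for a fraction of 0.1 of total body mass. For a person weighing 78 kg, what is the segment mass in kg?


m_segment = body_mass * fraction
m_segment = 78 * 0.1
m_segment = 7.8000


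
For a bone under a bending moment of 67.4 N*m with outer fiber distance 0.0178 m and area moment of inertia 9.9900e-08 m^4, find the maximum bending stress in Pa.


sigma = M * c / I
sigma = 67.4 * 0.0178 / 9.9900e-08
M * c = 1.1997
sigma = 1.2009e+07


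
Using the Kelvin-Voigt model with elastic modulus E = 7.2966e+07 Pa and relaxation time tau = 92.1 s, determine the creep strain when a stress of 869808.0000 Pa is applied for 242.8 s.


epsilon(t) = (sigma/E) * (1 - exp(-t/tau))
sigma/E = 869808.0000 / 7.2966e+07 = 0.0119
exp(-t/tau) = exp(-242.8 / 92.1) = 0.0716
epsilon = 0.0119 * (1 - 0.0716)
epsilon = 0.0111


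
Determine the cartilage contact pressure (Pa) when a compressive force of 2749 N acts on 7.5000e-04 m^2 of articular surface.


P = F / A
P = 2749 / 7.5000e-04
P = 3.6653e+06


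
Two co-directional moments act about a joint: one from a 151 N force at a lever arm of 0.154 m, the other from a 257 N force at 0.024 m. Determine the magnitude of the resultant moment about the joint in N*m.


M = F1 * d1 + F2 * d2
M = 151 * 0.154 + 257 * 0.024
M = 23.2540 + 6.1680
M = 29.4220


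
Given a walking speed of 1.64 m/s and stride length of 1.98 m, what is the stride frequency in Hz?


f = v / stride_length
f = 1.64 / 1.98
f = 0.8283


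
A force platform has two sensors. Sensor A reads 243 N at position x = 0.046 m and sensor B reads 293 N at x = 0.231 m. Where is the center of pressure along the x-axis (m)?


COP_x = (F1*x1 + F2*x2) / (F1 + F2)
COP_x = (243*0.046 + 293*0.231) / (243 + 293)
Numerator = 78.8610
Denominator = 536
COP_x = 0.1471


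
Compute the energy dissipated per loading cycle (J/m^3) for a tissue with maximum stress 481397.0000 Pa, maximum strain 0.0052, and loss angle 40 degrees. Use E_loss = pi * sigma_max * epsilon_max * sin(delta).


E_loss = pi * sigma_max * epsilon_max * sin(delta)
delta = 40 deg = 0.6981 rad
sin(delta) = 0.6428
E_loss = pi * 481397.0000 * 0.0052 * 0.6428
E_loss = 5055.0341


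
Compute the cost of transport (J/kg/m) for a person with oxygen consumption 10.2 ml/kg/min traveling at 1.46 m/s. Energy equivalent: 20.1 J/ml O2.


Power per kg = VO2 * 20.1 / 60
Power per kg = 10.2 * 20.1 / 60 = 3.4170 W/kg
Cost = power_per_kg / speed
Cost = 3.4170 / 1.46
Cost = 2.3404


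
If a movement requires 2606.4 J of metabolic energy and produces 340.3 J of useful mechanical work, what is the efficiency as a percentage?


eta = (W_mech / E_meta) * 100
eta = (340.3 / 2606.4) * 100
ratio = 0.1306
eta = 13.0563


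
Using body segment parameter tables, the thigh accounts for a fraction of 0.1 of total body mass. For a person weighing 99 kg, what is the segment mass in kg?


m_segment = body_mass * fraction
m_segment = 99 * 0.1
m_segment = 9.9000


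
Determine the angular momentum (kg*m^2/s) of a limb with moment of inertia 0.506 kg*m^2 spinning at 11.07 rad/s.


L = I * omega
L = 0.506 * 11.07
L = 5.6014


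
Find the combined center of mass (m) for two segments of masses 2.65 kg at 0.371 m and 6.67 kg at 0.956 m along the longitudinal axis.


COM = (m1*x1 + m2*x2) / (m1 + m2)
COM = (2.65*0.371 + 6.67*0.956) / (2.65 + 6.67)
Numerator = 7.3597
Denominator = 9.3200
COM = 0.7897


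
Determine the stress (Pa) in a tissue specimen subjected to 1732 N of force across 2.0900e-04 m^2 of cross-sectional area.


stress = F / A
stress = 1732 / 2.0900e-04
stress = 8.2871e+06


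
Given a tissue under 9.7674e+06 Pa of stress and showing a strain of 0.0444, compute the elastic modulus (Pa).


E = stress / strain
E = 9.7674e+06 / 0.0444
E = 2.1999e+08


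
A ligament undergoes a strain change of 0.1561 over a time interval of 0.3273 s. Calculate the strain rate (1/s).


strain_rate = delta_strain / delta_t
strain_rate = 0.1561 / 0.3273
strain_rate = 0.4769


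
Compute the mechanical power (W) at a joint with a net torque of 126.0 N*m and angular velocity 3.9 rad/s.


P = M * omega
P = 126.0 * 3.9
P = 491.4000


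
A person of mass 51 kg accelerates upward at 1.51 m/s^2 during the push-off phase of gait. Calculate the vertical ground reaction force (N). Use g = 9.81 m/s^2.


GRF = m * (g + a)
GRF = 51 * (9.81 + 1.51)
GRF = 51 * 11.3200
GRF = 577.3200


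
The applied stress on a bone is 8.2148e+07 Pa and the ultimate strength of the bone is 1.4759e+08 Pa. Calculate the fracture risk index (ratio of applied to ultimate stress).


FRI = applied / ultimate
FRI = 8.2148e+07 / 1.4759e+08
FRI = 0.5566


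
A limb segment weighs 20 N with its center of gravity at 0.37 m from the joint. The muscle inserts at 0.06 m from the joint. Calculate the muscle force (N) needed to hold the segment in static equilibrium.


F_muscle = W * d_load / d_muscle
F_muscle = 20 * 0.37 / 0.06
Numerator = 7.4000
F_muscle = 123.3333


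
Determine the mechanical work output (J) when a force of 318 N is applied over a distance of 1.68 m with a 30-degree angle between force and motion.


W = F * d * cos(theta)
theta = 30 deg = 0.5236 rad
cos(theta) = 0.8660
W = 318 * 1.68 * 0.8660
W = 462.6654


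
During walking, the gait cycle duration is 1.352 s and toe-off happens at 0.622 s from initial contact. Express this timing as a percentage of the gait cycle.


pct = (event_time / cycle_time) * 100
pct = (0.622 / 1.352) * 100
ratio = 0.4601
pct = 46.0059


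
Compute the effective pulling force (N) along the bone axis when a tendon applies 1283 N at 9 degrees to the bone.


F_eff = F_tendon * cos(theta)
theta = 9 deg = 0.1571 rad
cos(theta) = 0.9877
F_eff = 1283 * 0.9877
F_eff = 1267.2041


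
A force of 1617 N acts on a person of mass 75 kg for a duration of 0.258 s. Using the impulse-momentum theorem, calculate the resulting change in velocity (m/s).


J = F * dt = 1617 * 0.258 = 417.1860 N*s
delta_v = J / m
delta_v = 417.1860 / 75
delta_v = 5.5625


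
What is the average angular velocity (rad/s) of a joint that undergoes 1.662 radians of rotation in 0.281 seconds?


omega = delta_theta / delta_t
omega = 1.662 / 0.281
omega = 5.9146


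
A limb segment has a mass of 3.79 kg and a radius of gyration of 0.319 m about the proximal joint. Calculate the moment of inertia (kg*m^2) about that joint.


I = m * k^2
I = 3.79 * 0.319^2
k^2 = 0.1018
I = 0.3857


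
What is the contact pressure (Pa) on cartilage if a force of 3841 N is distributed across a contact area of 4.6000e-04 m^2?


P = F / A
P = 3841 / 4.6000e-04
P = 8.3500e+06


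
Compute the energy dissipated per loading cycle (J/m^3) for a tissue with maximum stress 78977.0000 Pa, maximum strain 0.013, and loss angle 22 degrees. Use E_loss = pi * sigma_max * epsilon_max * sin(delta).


E_loss = pi * sigma_max * epsilon_max * sin(delta)
delta = 22 deg = 0.3840 rad
sin(delta) = 0.3746
E_loss = pi * 78977.0000 * 0.013 * 0.3746
E_loss = 1208.2847


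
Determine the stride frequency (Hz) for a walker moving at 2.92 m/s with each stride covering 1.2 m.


f = v / stride_length
f = 2.92 / 1.2
f = 2.4333


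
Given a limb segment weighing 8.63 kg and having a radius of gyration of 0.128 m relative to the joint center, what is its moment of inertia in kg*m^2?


I = m * k^2
I = 8.63 * 0.128^2
k^2 = 0.0164
I = 0.1414


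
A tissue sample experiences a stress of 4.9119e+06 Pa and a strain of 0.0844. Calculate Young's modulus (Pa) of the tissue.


E = stress / strain
E = 4.9119e+06 / 0.0844
E = 5.8198e+07


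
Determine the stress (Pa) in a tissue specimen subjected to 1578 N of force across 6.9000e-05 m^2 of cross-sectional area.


stress = F / A
stress = 1578 / 6.9000e-05
stress = 2.2870e+07


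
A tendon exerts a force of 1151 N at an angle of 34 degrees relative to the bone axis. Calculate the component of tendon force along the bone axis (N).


F_eff = F_tendon * cos(theta)
theta = 34 deg = 0.5934 rad
cos(theta) = 0.8290
F_eff = 1151 * 0.8290
F_eff = 954.2222


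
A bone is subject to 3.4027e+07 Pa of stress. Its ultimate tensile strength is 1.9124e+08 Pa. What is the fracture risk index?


FRI = applied / ultimate
FRI = 3.4027e+07 / 1.9124e+08
FRI = 0.1779


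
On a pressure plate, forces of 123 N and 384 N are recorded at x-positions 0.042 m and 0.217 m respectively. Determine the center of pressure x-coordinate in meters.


COP_x = (F1*x1 + F2*x2) / (F1 + F2)
COP_x = (123*0.042 + 384*0.217) / (123 + 384)
Numerator = 88.4940
Denominator = 507
COP_x = 0.1745


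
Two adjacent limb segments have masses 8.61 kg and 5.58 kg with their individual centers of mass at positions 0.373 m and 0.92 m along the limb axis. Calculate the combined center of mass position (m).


COM = (m1*x1 + m2*x2) / (m1 + m2)
COM = (8.61*0.373 + 5.58*0.92) / (8.61 + 5.58)
Numerator = 8.3451
Denominator = 14.1900
COM = 0.5881


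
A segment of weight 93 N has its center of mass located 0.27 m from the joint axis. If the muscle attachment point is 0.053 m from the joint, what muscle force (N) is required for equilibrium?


F_muscle = W * d_load / d_muscle
F_muscle = 93 * 0.27 / 0.053
Numerator = 25.1100
F_muscle = 473.7736


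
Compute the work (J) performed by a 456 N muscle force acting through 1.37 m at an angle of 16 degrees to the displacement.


W = F * d * cos(theta)
theta = 16 deg = 0.2793 rad
cos(theta) = 0.9613
W = 456 * 1.37 * 0.9613
W = 600.5194


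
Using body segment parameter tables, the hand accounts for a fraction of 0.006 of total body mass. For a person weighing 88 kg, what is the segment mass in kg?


m_segment = body_mass * fraction
m_segment = 88 * 0.006
m_segment = 0.5280


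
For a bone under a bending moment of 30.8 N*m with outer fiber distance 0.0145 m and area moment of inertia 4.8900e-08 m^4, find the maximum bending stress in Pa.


sigma = M * c / I
sigma = 30.8 * 0.0145 / 4.8900e-08
M * c = 0.4466
sigma = 9.1329e+06


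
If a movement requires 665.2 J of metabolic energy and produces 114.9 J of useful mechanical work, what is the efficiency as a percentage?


eta = (W_mech / E_meta) * 100
eta = (114.9 / 665.2) * 100
ratio = 0.1727
eta = 17.2730


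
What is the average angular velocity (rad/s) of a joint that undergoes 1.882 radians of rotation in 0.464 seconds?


omega = delta_theta / delta_t
omega = 1.882 / 0.464
omega = 4.0560


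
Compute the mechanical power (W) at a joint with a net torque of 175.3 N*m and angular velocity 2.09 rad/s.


P = M * omega
P = 175.3 * 2.09
P = 366.3770


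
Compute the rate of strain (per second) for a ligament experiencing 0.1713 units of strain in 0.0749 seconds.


strain_rate = delta_strain / delta_t
strain_rate = 0.1713 / 0.0749
strain_rate = 2.2870


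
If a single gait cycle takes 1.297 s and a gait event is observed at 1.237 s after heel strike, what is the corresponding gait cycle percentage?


pct = (event_time / cycle_time) * 100
pct = (1.237 / 1.297) * 100
ratio = 0.9537
pct = 95.3739


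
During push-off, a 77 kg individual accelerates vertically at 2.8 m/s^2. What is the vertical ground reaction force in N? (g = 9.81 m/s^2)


GRF = m * (g + a)
GRF = 77 * (9.81 + 2.8)
GRF = 77 * 12.6100
GRF = 970.9700


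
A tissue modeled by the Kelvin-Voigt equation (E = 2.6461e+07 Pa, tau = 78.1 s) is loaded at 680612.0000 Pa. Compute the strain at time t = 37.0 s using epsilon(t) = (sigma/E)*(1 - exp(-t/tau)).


epsilon(t) = (sigma/E) * (1 - exp(-t/tau))
sigma/E = 680612.0000 / 2.6461e+07 = 0.0257
exp(-t/tau) = exp(-37.0 / 78.1) = 0.6227
epsilon = 0.0257 * (1 - 0.6227)
epsilon = 0.0097


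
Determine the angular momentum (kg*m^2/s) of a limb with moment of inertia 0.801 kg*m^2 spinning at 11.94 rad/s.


L = I * omega
L = 0.801 * 11.94
L = 9.5639


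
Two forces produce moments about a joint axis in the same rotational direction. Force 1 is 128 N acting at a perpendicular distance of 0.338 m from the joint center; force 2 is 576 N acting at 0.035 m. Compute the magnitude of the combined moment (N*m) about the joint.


M = F1 * d1 + F2 * d2
M = 128 * 0.338 + 576 * 0.035
M = 43.2640 + 20.1600
M = 63.4240


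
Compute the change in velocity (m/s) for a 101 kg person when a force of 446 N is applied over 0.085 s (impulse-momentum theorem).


J = F * dt = 446 * 0.085 = 37.9100 N*s
delta_v = J / m
delta_v = 37.9100 / 101
delta_v = 0.3753


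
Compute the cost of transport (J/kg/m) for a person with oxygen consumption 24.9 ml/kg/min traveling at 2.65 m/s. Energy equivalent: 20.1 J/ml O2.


Power per kg = VO2 * 20.1 / 60
Power per kg = 24.9 * 20.1 / 60 = 8.3415 W/kg
Cost = power_per_kg / speed
Cost = 8.3415 / 2.65
Cost = 3.1477


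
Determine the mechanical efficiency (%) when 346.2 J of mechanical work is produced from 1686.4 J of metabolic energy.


eta = (W_mech / E_meta) * 100
eta = (346.2 / 1686.4) * 100
ratio = 0.2053
eta = 20.5289


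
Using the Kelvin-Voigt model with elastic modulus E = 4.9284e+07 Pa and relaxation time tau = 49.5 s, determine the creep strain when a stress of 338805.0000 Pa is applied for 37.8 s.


epsilon(t) = (sigma/E) * (1 - exp(-t/tau))
sigma/E = 338805.0000 / 4.9284e+07 = 0.0069
exp(-t/tau) = exp(-37.8 / 49.5) = 0.4660
epsilon = 0.0069 * (1 - 0.4660)
epsilon = 0.0037


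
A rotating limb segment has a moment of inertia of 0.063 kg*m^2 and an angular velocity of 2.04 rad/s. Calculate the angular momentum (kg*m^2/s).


L = I * omega
L = 0.063 * 2.04
L = 0.1285


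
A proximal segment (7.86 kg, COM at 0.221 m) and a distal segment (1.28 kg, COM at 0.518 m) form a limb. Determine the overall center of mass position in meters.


COM = (m1*x1 + m2*x2) / (m1 + m2)
COM = (7.86*0.221 + 1.28*0.518) / (7.86 + 1.28)
Numerator = 2.4001
Denominator = 9.1400
COM = 0.2626


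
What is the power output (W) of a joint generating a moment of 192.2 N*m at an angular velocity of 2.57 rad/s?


P = M * omega
P = 192.2 * 2.57
P = 493.9540


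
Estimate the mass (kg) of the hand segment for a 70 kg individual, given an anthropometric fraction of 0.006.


m_segment = body_mass * fraction
m_segment = 70 * 0.006
m_segment = 0.4200


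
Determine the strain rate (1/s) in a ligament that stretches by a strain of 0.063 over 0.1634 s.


strain_rate = delta_strain / delta_t
strain_rate = 0.063 / 0.1634
strain_rate = 0.3856


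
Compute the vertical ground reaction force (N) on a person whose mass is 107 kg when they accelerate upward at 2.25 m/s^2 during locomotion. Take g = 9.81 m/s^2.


GRF = m * (g + a)
GRF = 107 * (9.81 + 2.25)
GRF = 107 * 12.0600
GRF = 1290.4200


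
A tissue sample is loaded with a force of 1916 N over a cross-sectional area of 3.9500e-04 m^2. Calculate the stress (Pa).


stress = F / A
stress = 1916 / 3.9500e-04
stress = 4.8506e+06


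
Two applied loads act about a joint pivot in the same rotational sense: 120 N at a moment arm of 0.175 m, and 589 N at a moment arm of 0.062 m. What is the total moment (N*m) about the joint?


M = F1 * d1 + F2 * d2
M = 120 * 0.175 + 589 * 0.062
M = 21.0000 + 36.5180
M = 57.5180


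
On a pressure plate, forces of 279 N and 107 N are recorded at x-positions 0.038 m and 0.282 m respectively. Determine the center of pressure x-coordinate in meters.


COP_x = (F1*x1 + F2*x2) / (F1 + F2)
COP_x = (279*0.038 + 107*0.282) / (279 + 107)
Numerator = 40.7760
Denominator = 386
COP_x = 0.1056


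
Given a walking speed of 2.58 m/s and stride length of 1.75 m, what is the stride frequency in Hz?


f = v / stride_length
f = 2.58 / 1.75
f = 1.4743


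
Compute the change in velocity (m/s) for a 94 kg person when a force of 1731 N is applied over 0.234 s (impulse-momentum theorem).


J = F * dt = 1731 * 0.234 = 405.0540 N*s
delta_v = J / m
delta_v = 405.0540 / 94
delta_v = 4.3091


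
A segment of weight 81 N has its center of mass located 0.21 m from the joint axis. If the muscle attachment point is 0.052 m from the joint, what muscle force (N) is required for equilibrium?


F_muscle = W * d_load / d_muscle
F_muscle = 81 * 0.21 / 0.052
Numerator = 17.0100
F_muscle = 327.1154


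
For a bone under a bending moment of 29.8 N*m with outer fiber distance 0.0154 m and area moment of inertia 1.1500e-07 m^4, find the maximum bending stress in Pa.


sigma = M * c / I
sigma = 29.8 * 0.0154 / 1.1500e-07
M * c = 0.4589
sigma = 3.9906e+06


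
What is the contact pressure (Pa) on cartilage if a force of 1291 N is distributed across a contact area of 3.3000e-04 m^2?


P = F / A
P = 1291 / 3.3000e-04
P = 3.9121e+06


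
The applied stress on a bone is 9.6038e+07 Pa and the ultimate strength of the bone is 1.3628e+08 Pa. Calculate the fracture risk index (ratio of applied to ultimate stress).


FRI = applied / ultimate
FRI = 9.6038e+07 / 1.3628e+08
FRI = 0.7047


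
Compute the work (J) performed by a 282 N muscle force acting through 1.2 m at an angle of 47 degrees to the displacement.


W = F * d * cos(theta)
theta = 47 deg = 0.8203 rad
cos(theta) = 0.6820
W = 282 * 1.2 * 0.6820
W = 230.7882


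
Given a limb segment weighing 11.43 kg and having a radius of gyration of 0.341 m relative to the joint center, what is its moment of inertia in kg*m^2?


I = m * k^2
I = 11.43 * 0.341^2
k^2 = 0.1163
I = 1.3291


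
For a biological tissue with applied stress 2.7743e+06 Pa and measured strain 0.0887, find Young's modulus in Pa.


E = stress / strain
E = 2.7743e+06 / 0.0887
E = 3.1277e+07


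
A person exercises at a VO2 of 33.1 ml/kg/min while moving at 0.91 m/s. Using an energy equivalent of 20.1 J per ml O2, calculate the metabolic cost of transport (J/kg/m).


Power per kg = VO2 * 20.1 / 60
Power per kg = 33.1 * 20.1 / 60 = 11.0885 W/kg
Cost = power_per_kg / speed
Cost = 11.0885 / 0.91
Cost = 12.1852


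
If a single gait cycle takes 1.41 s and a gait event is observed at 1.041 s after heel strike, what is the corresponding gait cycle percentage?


pct = (event_time / cycle_time) * 100
pct = (1.041 / 1.41) * 100
ratio = 0.7383
pct = 73.8298


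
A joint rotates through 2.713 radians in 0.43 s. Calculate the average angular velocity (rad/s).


omega = delta_theta / delta_t
omega = 2.713 / 0.43
omega = 6.3093


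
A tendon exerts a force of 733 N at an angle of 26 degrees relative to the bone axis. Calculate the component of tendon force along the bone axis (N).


F_eff = F_tendon * cos(theta)
theta = 26 deg = 0.4538 rad
cos(theta) = 0.8988
F_eff = 733 * 0.8988
F_eff = 658.8160


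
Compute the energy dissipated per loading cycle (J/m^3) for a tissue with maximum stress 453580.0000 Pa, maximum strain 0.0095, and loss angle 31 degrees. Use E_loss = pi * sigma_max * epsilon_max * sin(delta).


E_loss = pi * sigma_max * epsilon_max * sin(delta)
delta = 31 deg = 0.5411 rad
sin(delta) = 0.5150
E_loss = pi * 453580.0000 * 0.0095 * 0.5150
E_loss = 6972.1498


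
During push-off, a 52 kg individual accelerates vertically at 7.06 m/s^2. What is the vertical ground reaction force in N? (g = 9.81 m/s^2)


GRF = m * (g + a)
GRF = 52 * (9.81 + 7.06)
GRF = 52 * 16.8700
GRF = 877.2400


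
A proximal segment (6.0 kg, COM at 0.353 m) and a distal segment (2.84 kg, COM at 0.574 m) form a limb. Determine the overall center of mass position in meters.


COM = (m1*x1 + m2*x2) / (m1 + m2)
COM = (6.0*0.353 + 2.84*0.574) / (6.0 + 2.84)
Numerator = 3.7482
Denominator = 8.8400
COM = 0.4240


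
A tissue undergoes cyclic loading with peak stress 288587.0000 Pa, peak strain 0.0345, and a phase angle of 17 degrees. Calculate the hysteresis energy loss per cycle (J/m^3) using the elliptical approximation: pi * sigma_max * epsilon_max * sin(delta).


E_loss = pi * sigma_max * epsilon_max * sin(delta)
delta = 17 deg = 0.2967 rad
sin(delta) = 0.2924
E_loss = pi * 288587.0000 * 0.0345 * 0.2924
E_loss = 9144.9444


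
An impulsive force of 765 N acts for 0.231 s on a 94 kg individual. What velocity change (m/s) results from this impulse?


J = F * dt = 765 * 0.231 = 176.7150 N*s
delta_v = J / m
delta_v = 176.7150 / 94
delta_v = 1.8799


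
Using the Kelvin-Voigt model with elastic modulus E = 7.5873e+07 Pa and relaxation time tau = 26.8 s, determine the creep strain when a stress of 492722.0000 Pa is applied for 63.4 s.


epsilon(t) = (sigma/E) * (1 - exp(-t/tau))
sigma/E = 492722.0000 / 7.5873e+07 = 0.0065
exp(-t/tau) = exp(-63.4 / 26.8) = 0.0939
epsilon = 0.0065 * (1 - 0.0939)
epsilon = 0.0059


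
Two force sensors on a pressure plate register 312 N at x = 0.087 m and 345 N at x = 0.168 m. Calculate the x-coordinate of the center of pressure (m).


COP_x = (F1*x1 + F2*x2) / (F1 + F2)
COP_x = (312*0.087 + 345*0.168) / (312 + 345)
Numerator = 85.1040
Denominator = 657
COP_x = 0.1295


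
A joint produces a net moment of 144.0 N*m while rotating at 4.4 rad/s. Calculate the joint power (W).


P = M * omega
P = 144.0 * 4.4
P = 633.6000


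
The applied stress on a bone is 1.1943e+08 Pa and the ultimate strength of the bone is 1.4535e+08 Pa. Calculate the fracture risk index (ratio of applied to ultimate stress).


FRI = applied / ultimate
FRI = 1.1943e+08 / 1.4535e+08
FRI = 0.8217


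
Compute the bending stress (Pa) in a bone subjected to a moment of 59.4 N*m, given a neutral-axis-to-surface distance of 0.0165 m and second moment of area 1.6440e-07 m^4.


sigma = M * c / I
sigma = 59.4 * 0.0165 / 1.6440e-07
M * c = 0.9801
sigma = 5.9617e+06


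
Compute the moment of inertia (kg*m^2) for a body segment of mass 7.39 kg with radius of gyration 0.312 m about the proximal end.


I = m * k^2
I = 7.39 * 0.312^2
k^2 = 0.0973
I = 0.7194


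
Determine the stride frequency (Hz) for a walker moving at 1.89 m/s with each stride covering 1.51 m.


f = v / stride_length
f = 1.89 / 1.51
f = 1.2517


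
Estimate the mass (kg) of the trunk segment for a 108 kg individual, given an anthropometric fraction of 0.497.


m_segment = body_mass * fraction
m_segment = 108 * 0.497
m_segment = 53.6760


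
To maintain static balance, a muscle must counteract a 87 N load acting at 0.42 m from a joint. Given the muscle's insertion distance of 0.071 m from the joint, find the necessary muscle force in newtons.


F_muscle = W * d_load / d_muscle
F_muscle = 87 * 0.42 / 0.071
Numerator = 36.5400
F_muscle = 514.6479


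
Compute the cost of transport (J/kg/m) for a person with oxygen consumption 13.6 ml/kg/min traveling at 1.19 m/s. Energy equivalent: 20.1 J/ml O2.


Power per kg = VO2 * 20.1 / 60
Power per kg = 13.6 * 20.1 / 60 = 4.5560 W/kg
Cost = power_per_kg / speed
Cost = 4.5560 / 1.19
Cost = 3.8286


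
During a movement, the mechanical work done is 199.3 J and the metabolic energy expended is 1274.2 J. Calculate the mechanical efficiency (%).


eta = (W_mech / E_meta) * 100
eta = (199.3 / 1274.2) * 100
ratio = 0.1564
eta = 15.6412


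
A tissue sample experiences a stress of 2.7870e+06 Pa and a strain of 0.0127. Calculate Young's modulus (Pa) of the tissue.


E = stress / strain
E = 2.7870e+06 / 0.0127
E = 2.1945e+08


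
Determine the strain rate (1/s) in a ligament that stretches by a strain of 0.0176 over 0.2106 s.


strain_rate = delta_strain / delta_t
strain_rate = 0.0176 / 0.2106
strain_rate = 0.0836


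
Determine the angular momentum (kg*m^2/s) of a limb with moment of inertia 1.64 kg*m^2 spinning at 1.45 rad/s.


L = I * omega
L = 1.64 * 1.45
L = 2.3780


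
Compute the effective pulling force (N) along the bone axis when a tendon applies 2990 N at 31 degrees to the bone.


F_eff = F_tendon * cos(theta)
theta = 31 deg = 0.5411 rad
cos(theta) = 0.8572
F_eff = 2990 * 0.8572
F_eff = 2562.9302


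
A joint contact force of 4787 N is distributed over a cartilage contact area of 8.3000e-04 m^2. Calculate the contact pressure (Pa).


P = F / A
P = 4787 / 8.3000e-04
P = 5.7675e+06


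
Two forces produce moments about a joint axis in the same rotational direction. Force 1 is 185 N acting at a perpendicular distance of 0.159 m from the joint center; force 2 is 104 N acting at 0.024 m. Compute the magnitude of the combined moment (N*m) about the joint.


M = F1 * d1 + F2 * d2
M = 185 * 0.159 + 104 * 0.024
M = 29.4150 + 2.4960
M = 31.9110


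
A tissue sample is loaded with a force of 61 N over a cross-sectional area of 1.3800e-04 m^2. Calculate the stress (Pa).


stress = F / A
stress = 61 / 1.3800e-04
stress = 442028.9855


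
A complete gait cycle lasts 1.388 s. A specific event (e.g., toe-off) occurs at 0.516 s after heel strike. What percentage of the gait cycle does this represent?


pct = (event_time / cycle_time) * 100
pct = (0.516 / 1.388) * 100
ratio = 0.3718
pct = 37.1758


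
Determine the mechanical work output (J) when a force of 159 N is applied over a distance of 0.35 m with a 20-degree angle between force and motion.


W = F * d * cos(theta)
theta = 20 deg = 0.3491 rad
cos(theta) = 0.9397
W = 159 * 0.35 * 0.9397
W = 52.2939


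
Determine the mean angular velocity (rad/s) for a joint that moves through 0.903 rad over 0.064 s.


omega = delta_theta / delta_t
omega = 0.903 / 0.064
omega = 14.1094


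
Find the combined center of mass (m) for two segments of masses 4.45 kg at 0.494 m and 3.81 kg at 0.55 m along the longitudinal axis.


COM = (m1*x1 + m2*x2) / (m1 + m2)
COM = (4.45*0.494 + 3.81*0.55) / (4.45 + 3.81)
Numerator = 4.2938
Denominator = 8.2600
COM = 0.5198


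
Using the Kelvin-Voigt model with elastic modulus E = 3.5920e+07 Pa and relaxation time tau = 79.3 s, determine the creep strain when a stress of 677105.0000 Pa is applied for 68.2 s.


epsilon(t) = (sigma/E) * (1 - exp(-t/tau))
sigma/E = 677105.0000 / 3.5920e+07 = 0.0189
exp(-t/tau) = exp(-68.2 / 79.3) = 0.4232
epsilon = 0.0189 * (1 - 0.4232)
epsilon = 0.0109


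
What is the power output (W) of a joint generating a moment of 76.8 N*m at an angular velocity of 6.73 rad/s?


P = M * omega
P = 76.8 * 6.73
P = 516.8640


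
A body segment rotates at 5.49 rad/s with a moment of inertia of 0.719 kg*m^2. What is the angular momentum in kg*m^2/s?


L = I * omega
L = 0.719 * 5.49
L = 3.9473


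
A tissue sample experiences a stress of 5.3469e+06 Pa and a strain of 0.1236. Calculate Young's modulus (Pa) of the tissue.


E = stress / strain
E = 5.3469e+06 / 0.1236
E = 4.3260e+07


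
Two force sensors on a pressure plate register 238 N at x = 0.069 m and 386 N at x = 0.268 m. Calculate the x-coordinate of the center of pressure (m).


COP_x = (F1*x1 + F2*x2) / (F1 + F2)
COP_x = (238*0.069 + 386*0.268) / (238 + 386)
Numerator = 119.8700
Denominator = 624
COP_x = 0.1921


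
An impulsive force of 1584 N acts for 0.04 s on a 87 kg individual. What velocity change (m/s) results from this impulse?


J = F * dt = 1584 * 0.04 = 63.3600 N*s
delta_v = J / m
delta_v = 63.3600 / 87
delta_v = 0.7283


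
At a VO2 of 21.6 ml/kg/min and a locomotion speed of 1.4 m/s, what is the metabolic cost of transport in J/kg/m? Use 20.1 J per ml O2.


Power per kg = VO2 * 20.1 / 60
Power per kg = 21.6 * 20.1 / 60 = 7.2360 W/kg
Cost = power_per_kg / speed
Cost = 7.2360 / 1.4
Cost = 5.1686


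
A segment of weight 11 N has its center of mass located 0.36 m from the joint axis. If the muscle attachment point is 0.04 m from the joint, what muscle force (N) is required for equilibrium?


F_muscle = W * d_load / d_muscle
F_muscle = 11 * 0.36 / 0.04
Numerator = 3.9600
F_muscle = 99.0000


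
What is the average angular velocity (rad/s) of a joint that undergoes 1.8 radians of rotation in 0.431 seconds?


omega = delta_theta / delta_t
omega = 1.8 / 0.431
omega = 4.1763


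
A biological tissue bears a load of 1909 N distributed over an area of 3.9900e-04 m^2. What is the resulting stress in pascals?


stress = F / A
stress = 1909 / 3.9900e-04
stress = 4.7845e+06


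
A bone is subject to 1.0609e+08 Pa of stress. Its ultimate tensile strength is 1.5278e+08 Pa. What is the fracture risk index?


FRI = applied / ultimate
FRI = 1.0609e+08 / 1.5278e+08
FRI = 0.6944


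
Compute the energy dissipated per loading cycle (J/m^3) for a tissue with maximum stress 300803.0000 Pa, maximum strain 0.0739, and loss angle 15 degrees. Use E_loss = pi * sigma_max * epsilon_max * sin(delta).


E_loss = pi * sigma_max * epsilon_max * sin(delta)
delta = 15 deg = 0.2618 rad
sin(delta) = 0.2588
E_loss = pi * 300803.0000 * 0.0739 * 0.2588
E_loss = 18074.7669


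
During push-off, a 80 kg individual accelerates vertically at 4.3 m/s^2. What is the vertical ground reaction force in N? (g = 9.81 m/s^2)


GRF = m * (g + a)
GRF = 80 * (9.81 + 4.3)
GRF = 80 * 14.1100
GRF = 1128.8000


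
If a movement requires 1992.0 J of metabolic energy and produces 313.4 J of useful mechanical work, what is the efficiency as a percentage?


eta = (W_mech / E_meta) * 100
eta = (313.4 / 1992.0) * 100
ratio = 0.1573
eta = 15.7329


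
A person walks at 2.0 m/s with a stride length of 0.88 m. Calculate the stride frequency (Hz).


f = v / stride_length
f = 2.0 / 0.88
f = 2.2727


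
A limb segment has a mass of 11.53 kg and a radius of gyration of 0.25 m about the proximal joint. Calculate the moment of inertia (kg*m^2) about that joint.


I = m * k^2
I = 11.53 * 0.25^2
k^2 = 0.0625
I = 0.7206


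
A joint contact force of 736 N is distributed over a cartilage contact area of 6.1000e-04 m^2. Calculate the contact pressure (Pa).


P = F / A
P = 736 / 6.1000e-04
P = 1.2066e+06


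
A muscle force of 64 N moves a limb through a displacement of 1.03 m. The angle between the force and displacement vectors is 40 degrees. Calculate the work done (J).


W = F * d * cos(theta)
theta = 40 deg = 0.6981 rad
cos(theta) = 0.7660
W = 64 * 1.03 * 0.7660
W = 50.4976


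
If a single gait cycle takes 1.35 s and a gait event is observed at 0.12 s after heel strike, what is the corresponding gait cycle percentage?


pct = (event_time / cycle_time) * 100
pct = (0.12 / 1.35) * 100
ratio = 0.0889
pct = 8.8889


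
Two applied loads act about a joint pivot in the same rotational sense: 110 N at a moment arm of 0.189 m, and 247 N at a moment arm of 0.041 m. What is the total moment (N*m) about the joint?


M = F1 * d1 + F2 * d2
M = 110 * 0.189 + 247 * 0.041
M = 20.7900 + 10.1270
M = 30.9170


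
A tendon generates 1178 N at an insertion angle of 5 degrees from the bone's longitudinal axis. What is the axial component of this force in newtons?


F_eff = F_tendon * cos(theta)
theta = 5 deg = 0.0873 rad
cos(theta) = 0.9962
F_eff = 1178 * 0.9962
F_eff = 1173.5174


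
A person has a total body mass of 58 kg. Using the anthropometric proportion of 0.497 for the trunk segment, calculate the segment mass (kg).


m_segment = body_mass * fraction
m_segment = 58 * 0.497
m_segment = 28.8260


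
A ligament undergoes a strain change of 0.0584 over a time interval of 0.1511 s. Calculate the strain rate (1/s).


strain_rate = delta_strain / delta_t
strain_rate = 0.0584 / 0.1511
strain_rate = 0.3865


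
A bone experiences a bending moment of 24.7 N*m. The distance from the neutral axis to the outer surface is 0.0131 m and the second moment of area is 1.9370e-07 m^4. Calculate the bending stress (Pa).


sigma = M * c / I
sigma = 24.7 * 0.0131 / 1.9370e-07
M * c = 0.3236
sigma = 1.6705e+06


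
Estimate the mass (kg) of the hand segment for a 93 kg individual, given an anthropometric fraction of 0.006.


m_segment = body_mass * fraction
m_segment = 93 * 0.006
m_segment = 0.5580


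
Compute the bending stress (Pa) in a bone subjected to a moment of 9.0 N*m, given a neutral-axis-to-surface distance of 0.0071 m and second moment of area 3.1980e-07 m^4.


sigma = M * c / I
sigma = 9.0 * 0.0071 / 3.1980e-07
M * c = 0.0639
sigma = 199812.3827


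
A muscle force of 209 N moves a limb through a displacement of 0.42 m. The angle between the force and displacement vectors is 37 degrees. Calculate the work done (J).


W = F * d * cos(theta)
theta = 37 deg = 0.6458 rad
cos(theta) = 0.7986
W = 209 * 0.42 * 0.7986
W = 70.1042


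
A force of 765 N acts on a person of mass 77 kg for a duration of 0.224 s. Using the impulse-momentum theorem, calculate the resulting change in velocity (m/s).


J = F * dt = 765 * 0.224 = 171.3600 N*s
delta_v = J / m
delta_v = 171.3600 / 77
delta_v = 2.2255


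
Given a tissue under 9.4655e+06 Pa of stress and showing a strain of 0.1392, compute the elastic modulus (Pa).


E = stress / strain
E = 9.4655e+06 / 0.1392
E = 6.7999e+07


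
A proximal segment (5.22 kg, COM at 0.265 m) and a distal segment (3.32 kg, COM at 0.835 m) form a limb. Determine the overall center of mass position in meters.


COM = (m1*x1 + m2*x2) / (m1 + m2)
COM = (5.22*0.265 + 3.32*0.835) / (5.22 + 3.32)
Numerator = 4.1555
Denominator = 8.5400
COM = 0.4866


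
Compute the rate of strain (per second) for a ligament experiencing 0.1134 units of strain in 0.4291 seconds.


strain_rate = delta_strain / delta_t
strain_rate = 0.1134 / 0.4291
strain_rate = 0.2643


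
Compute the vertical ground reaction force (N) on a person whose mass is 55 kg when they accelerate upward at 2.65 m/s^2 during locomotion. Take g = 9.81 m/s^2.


GRF = m * (g + a)
GRF = 55 * (9.81 + 2.65)
GRF = 55 * 12.4600
GRF = 685.3000


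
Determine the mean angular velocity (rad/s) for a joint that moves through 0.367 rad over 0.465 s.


omega = delta_theta / delta_t
omega = 0.367 / 0.465
omega = 0.7892


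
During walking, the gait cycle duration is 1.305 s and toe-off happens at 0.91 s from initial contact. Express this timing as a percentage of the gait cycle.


pct = (event_time / cycle_time) * 100
pct = (0.91 / 1.305) * 100
ratio = 0.6973
pct = 69.7318


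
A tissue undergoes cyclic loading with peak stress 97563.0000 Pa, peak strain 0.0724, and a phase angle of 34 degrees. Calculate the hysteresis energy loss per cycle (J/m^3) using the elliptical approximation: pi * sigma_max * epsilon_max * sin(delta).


E_loss = pi * sigma_max * epsilon_max * sin(delta)
delta = 34 deg = 0.5934 rad
sin(delta) = 0.5592
E_loss = pi * 97563.0000 * 0.0724 * 0.5592
E_loss = 12408.9558


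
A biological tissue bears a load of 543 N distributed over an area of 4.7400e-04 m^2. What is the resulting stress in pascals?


stress = F / A
stress = 543 / 4.7400e-04
stress = 1.1456e+06


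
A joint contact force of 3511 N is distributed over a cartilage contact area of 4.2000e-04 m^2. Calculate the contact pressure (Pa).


P = F / A
P = 3511 / 4.2000e-04
P = 8.3595e+06


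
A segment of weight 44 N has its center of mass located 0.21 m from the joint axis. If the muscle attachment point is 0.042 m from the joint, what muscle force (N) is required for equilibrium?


F_muscle = W * d_load / d_muscle
F_muscle = 44 * 0.21 / 0.042
Numerator = 9.2400
F_muscle = 220.0000


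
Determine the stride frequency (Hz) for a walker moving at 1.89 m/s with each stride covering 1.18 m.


f = v / stride_length
f = 1.89 / 1.18
f = 1.6017


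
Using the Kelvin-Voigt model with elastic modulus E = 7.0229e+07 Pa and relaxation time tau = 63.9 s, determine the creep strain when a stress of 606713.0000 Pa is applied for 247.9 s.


epsilon(t) = (sigma/E) * (1 - exp(-t/tau))
sigma/E = 606713.0000 / 7.0229e+07 = 0.0086
exp(-t/tau) = exp(-247.9 / 63.9) = 0.0207
epsilon = 0.0086 * (1 - 0.0207)
epsilon = 0.0085


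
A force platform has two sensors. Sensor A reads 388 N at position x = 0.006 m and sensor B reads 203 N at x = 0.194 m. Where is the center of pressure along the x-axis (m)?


COP_x = (F1*x1 + F2*x2) / (F1 + F2)
COP_x = (388*0.006 + 203*0.194) / (388 + 203)
Numerator = 41.7100
Denominator = 591
COP_x = 0.0706


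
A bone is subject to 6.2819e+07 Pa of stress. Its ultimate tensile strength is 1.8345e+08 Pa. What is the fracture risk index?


FRI = applied / ultimate
FRI = 6.2819e+07 / 1.8345e+08
FRI = 0.3424


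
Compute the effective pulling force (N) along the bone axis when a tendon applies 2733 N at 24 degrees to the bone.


F_eff = F_tendon * cos(theta)
theta = 24 deg = 0.4189 rad
cos(theta) = 0.9135
F_eff = 2733 * 0.9135
F_eff = 2496.7197
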